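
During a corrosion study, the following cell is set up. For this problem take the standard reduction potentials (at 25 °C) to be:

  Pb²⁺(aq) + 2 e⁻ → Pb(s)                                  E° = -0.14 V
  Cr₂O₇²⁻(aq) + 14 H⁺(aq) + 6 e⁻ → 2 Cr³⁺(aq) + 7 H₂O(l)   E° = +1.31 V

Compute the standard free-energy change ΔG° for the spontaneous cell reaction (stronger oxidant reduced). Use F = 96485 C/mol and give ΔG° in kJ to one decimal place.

Cr₂O₇²⁻/Cr³⁺ (E° = +1.31 V) is the cathode; Pb²⁺/Pb (E° = -0.14 V) is the anode, so E°cell = +1.45 V.
Balancing electrons gives n = 6 (lcm of 6 and 2).
ΔG° = −nFE° = −(6)(96485)(+1.45) = -839,420 J = -839.4 kJ.

-839.4 kJ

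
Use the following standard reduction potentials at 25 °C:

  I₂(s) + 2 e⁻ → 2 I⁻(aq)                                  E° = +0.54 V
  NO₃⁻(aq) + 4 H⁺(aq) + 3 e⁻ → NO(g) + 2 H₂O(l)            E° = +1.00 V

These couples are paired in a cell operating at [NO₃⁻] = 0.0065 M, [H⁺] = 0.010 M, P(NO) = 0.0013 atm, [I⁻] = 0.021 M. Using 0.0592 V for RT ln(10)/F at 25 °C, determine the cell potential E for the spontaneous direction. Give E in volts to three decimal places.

NO₃⁻/NO is the cathode (higher E°), I₂/I⁻ the anode: E°cell = +1.00 − (+0.54) = +0.46 V, n = 6.
Overall: 2 NO₃⁻(aq) + 8 H⁺(aq) + 6 I⁻(aq) → 2 NO(g) + 4 H₂O(l) + 3 I₂(s)
Q = P(NO)^2 / ([NO₃⁻]^2·[H⁺]^8·[I⁻]^6); log Q = 24.669.
E = E° − (0.0592/n) log Q = +0.46 − (0.0592/6)(24.669) = +0.217 V.

+0.217 V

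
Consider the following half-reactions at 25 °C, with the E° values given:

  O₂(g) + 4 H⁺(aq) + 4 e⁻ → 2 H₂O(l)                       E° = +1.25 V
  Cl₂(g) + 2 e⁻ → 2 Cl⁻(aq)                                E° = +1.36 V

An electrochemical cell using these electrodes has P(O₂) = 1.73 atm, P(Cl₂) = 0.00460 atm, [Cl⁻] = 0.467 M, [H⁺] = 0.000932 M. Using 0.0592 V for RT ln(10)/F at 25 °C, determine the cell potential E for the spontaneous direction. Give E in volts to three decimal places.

Cl₂/Cl⁻ is the cathode (higher E°), O₂/H₂O the anode: E°cell = +1.36 − (+1.25) = +0.11 V, n = 4.
Overall: 2 Cl₂(g) + 2 H₂O(l) → 4 Cl⁻(aq) + O₂(g) + 4 H⁺(aq)
Q = [Cl⁻]^4·P(O₂)·[H⁺]^4 / (P(Cl₂)^2); log Q = -8.533.
E = E° − (0.0592/n) log Q = +0.11 − (0.0592/4)(-8.533) = +0.236 V.

+0.236 V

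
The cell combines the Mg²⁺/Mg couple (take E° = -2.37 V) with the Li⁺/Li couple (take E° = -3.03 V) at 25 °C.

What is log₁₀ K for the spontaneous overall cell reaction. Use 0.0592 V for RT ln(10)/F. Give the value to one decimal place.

22.3

Cathode: Mg²⁺/Mg; anode: Li⁺/Li. E°cell = +0.66 V, n = 2.
log K = nE°cell / 0.0592 = (2)(+0.66) / 0.0592 = 22.3.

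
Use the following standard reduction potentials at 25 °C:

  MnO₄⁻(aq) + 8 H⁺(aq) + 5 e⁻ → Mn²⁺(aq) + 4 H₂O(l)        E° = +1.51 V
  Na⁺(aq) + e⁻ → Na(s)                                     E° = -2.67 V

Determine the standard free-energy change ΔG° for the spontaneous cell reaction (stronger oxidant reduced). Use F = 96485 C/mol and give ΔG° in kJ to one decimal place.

-2016.5 kJ

MnO₄⁻/Mn²⁺ (E° = +1.51 V) is the cathode; Na⁺/Na (E° = -2.67 V) is the anode, so E°cell = +4.18 V.
Balancing electrons gives n = 5 (lcm of 5 and 1).
ΔG° = −nFE° = −(5)(96485)(+4.18) = -2,016,536 J = -2016.5 kJ.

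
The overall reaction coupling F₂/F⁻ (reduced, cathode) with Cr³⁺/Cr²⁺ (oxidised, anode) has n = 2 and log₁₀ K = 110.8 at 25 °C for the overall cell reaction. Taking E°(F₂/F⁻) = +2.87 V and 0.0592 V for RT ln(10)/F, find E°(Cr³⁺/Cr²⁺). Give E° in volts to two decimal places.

-0.41 V

E°cell = (0.0592/n)·log K = (0.0592/2)(110.8) = +3.280 V.
Since F₂/F⁻ is the cathode and Cr³⁺/Cr²⁺ the anode, E°cell = E°(F₂/F⁻) − E°(Cr³⁺/Cr²⁺).
So E°(Cr³⁺/Cr²⁺) = E°(F₂/F⁻) − E°cell = (+2.87) − (+3.280) = -0.41 V.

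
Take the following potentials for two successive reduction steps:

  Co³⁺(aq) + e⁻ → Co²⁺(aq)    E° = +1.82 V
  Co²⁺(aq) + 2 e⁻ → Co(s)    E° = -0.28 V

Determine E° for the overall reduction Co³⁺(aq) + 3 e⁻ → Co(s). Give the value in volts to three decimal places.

+0.420 V

Since ΔG° = −nFE° is additive over sequential reductions, n₃E°₃ = n₁E°₁ + n₂E°₂.
E°₃ = (1×+1.82 + 2×-0.28) / 3 = (+1.260) / 3 = +0.420 V.
Simply averaging or adding the two E° values would be wrong; the electron-weighted sum is required.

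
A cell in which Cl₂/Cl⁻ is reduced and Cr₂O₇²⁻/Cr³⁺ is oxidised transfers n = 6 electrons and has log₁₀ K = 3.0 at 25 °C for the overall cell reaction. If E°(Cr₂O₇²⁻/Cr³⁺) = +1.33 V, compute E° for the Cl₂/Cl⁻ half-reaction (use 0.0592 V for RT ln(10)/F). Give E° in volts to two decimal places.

+1.36 V

E°cell = (0.0592/n)·log K = (0.0592/6)(3.0) = +0.030 V.
Since Cl₂/Cl⁻ is the cathode and Cr₂O₇²⁻/Cr³⁺ the anode, E°cell = E°(Cl₂/Cl⁻) − E°(Cr₂O₇²⁻/Cr³⁺).
So E°(Cl₂/Cl⁻) = E°cell + E°(Cr₂O₇²⁻/Cr³⁺) = +0.030 + (+1.33) = +1.36 V.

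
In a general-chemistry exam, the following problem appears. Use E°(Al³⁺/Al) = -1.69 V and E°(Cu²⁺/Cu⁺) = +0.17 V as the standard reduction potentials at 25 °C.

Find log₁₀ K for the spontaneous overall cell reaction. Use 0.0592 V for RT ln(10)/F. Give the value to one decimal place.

94.3

Cathode: Cu²⁺/Cu⁺; anode: Al³⁺/Al. E°cell = +1.86 V, n = 3.
log K = nE°cell / 0.0592 = (3)(+1.86) / 0.0592 = 94.3.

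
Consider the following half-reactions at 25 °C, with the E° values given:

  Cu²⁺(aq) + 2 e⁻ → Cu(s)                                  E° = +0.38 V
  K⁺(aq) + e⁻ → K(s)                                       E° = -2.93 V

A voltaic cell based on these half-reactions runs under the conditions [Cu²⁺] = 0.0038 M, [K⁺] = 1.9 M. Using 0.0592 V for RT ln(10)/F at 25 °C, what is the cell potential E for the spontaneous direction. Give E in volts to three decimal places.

Cu²⁺/Cu is the cathode (higher E°), K⁺/K the anode: E°cell = +0.38 − (-2.93) = +3.31 V, n = 2.
Overall: Cu²⁺(aq) + 2 K(s) → Cu(s) + 2 K⁺(aq)
Q = [K⁺]^2 / ([Cu²⁺]); log Q = 2.978.
E = E° − (0.0592/n) log Q = +3.31 − (0.0592/2)(2.978) = +3.222 V.

+3.222 V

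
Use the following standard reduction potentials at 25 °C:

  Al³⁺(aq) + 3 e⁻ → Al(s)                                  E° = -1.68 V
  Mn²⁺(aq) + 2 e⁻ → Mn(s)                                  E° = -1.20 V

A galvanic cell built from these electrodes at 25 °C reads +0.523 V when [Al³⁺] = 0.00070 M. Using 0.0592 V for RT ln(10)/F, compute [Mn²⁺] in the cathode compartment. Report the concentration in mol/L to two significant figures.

0.22 M

Mn²⁺/Mn is the cathode, Al³⁺/Al the anode: E°cell = +0.48 V, n = 6.
Overall reaction: 3 Mn²⁺(aq) + 2 Al(s) → 3 Mn(s) + 2 Al³⁺(aq); Q = [Al³⁺]^2/[Mn²⁺]^3.
From E = E° − (0.0592/n) log Q: log Q = (E° − E)·n/0.0592 = (+0.48 − (+0.523))·6/0.0592 = -4.3581.
So 3·log[Mn²⁺] = 2·log(0.0007) − log Q = -6.3098 − (-4.3581) = -1.9517; log[Mn²⁺] = -1.9517 / 3 = -0.6506; [Mn²⁺] = 10^(-0.6506) ≈ 0.22 M.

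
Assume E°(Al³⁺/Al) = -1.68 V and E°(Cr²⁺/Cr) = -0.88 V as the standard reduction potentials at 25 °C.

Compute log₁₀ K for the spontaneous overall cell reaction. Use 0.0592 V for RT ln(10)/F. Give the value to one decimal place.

81.1

Cathode: Cr²⁺/Cr; anode: Al³⁺/Al. E°cell = +0.80 V, n = 6.
log K = nE°cell / 0.0592 = (6)(+0.80) / 0.0592 = 81.1.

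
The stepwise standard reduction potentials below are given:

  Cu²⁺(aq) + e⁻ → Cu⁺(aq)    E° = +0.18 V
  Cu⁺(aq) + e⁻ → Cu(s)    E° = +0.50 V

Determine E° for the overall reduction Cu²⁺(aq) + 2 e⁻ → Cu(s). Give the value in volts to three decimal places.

+0.340 V

Adding the free-energy changes (−nFE°) of the two steps gives −n₃FE°₃ = −n₁FE°₁ − n₂FE°₂.
E°₃ = (1×+0.18 + 1×+0.50) / 2 = (+0.680) / 2 = +0.340 V.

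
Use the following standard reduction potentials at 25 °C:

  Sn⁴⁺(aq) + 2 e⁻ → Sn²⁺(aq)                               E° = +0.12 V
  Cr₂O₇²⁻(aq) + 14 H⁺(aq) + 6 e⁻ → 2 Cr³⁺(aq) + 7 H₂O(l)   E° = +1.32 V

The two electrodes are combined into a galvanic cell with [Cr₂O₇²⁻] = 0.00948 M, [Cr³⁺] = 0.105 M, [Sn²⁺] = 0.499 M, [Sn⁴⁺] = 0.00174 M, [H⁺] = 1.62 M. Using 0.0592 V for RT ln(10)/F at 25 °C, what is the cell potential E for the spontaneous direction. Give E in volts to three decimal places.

Cr₂O₇²⁻/Cr³⁺ is the cathode (higher E°), Sn⁴⁺/Sn²⁺ the anode: E°cell = +1.32 − (+0.12) = +1.20 V, n = 6.
Overall: Cr₂O₇²⁻(aq) + 14 H⁺(aq) + 3 Sn²⁺(aq) → 2 Cr³⁺(aq) + 7 H₂O(l) + 3 Sn⁴⁺(aq)
Q = [Cr³⁺]^2·[Sn⁴⁺]^3 / ([Cr₂O₇²⁻]·[H⁺]^14·[Sn²⁺]^3); log Q = -10.240.
E = E° − (0.0592/n) log Q = +1.20 − (0.0592/6)(-10.240) = +1.301 V.

+1.301 V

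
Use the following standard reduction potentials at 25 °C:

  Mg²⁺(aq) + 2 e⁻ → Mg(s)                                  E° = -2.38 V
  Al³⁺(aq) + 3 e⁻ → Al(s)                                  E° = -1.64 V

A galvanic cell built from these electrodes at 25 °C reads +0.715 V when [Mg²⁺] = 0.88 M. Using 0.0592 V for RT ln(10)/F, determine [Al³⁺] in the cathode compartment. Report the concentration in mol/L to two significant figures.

Al³⁺/Al is the cathode, Mg²⁺/Mg the anode: E°cell = +0.74 V, n = 6.
Overall reaction: 2 Al³⁺(aq) + 3 Mg(s) → 2 Al(s) + 3 Mg²⁺(aq); Q = [Mg²⁺]^3/[Al³⁺]^2.
From E = E° − (0.0592/n) log Q: log Q = (E° − E)·n/0.0592 = (+0.74 − (+0.715))·6/0.0592 = 2.5338.
So 2·log[Al³⁺] = 3·log(0.88) − log Q = -0.1666 − (2.5338) = -2.7004; log[Al³⁺] = -2.7004 / 2 = -1.3502; [Al³⁺] = 10^(-1.3502) ≈ 0.045 M.

0.045 M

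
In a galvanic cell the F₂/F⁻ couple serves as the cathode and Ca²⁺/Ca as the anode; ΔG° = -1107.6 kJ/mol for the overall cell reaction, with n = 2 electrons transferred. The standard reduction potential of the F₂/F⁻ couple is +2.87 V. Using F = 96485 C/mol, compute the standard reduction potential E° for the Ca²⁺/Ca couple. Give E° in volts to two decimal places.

-2.87 V

E°cell = −ΔG°/(nF) = −(-1107.6×10³)/((2)(96485)) = +5.740 V.
Since F₂/F⁻ is the cathode and Ca²⁺/Ca the anode, E°cell = E°(F₂/F⁻) − E°(Ca²⁺/Ca).
So E°(Ca²⁺/Ca) = E°(F₂/F⁻) − E°cell = (+2.87) − (+5.740) = -2.87 V.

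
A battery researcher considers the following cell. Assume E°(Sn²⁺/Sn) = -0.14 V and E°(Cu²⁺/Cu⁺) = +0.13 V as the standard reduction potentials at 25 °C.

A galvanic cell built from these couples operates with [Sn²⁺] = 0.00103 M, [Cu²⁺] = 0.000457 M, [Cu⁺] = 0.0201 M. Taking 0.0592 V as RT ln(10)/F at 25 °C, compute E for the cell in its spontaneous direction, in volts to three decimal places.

+0.261 V

Cu²⁺/Cu⁺ is the cathode (higher E°), Sn²⁺/Sn the anode: E°cell = +0.13 − (-0.14) = +0.27 V, n = 2.
Overall: 2 Cu²⁺(aq) + Sn(s) → 2 Cu⁺(aq) + Sn²⁺(aq)
Q = [Cu⁺]^2·[Sn²⁺] / ([Cu²⁺]^2); log Q = 0.299.
E = E° − (0.0592/n) log Q = +0.27 − (0.0592/2)(0.299) = +0.261 V.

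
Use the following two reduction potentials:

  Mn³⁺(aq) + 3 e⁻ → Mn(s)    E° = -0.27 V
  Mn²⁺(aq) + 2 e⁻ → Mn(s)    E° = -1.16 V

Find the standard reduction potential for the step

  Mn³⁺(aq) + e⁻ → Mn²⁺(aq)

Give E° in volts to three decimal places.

Sequential free energies add, so n₃E°₃ = n₁E°₁ + n₂E°₂.
With n₃ = 3, and the known step contributing 2×(-1.16) V, the unknown satisfies 1·E° = 3×(-0.27) − 2×(-1.16) = +1.510.
E° = +1.510 / 1 = +1.510 V.

+1.510 V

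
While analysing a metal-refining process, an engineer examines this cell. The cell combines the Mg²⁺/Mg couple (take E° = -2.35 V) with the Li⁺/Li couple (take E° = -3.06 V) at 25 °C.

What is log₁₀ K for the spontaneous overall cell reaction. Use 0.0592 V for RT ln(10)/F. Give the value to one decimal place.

Cathode: Mg²⁺/Mg; anode: Li⁺/Li. E°cell = +0.71 V, n = 2.
log K = nE°cell / 0.0592 = (2)(+0.71) / 0.0592 = 24.0.

24.0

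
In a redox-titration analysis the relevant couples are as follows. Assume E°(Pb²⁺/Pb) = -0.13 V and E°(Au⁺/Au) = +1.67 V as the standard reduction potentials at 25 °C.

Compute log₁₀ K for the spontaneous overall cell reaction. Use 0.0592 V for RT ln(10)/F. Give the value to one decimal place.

Cathode: Au⁺/Au; anode: Pb²⁺/Pb. E°cell = +1.80 V, n = 2.
log K = nE°cell / 0.0592 = (2)(+1.80) / 0.0592 = 60.8.

60.8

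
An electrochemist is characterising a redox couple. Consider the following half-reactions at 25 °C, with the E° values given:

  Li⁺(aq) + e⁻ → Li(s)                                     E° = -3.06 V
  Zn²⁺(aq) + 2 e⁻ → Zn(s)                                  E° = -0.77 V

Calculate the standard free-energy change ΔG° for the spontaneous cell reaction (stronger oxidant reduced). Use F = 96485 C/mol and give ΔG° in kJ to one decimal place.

-441.9 kJ

Zn²⁺/Zn (E° = -0.77 V) is the cathode; Li⁺/Li (E° = -3.06 V) is the anode, so E°cell = +2.29 V.
Balancing electrons gives n = 2 (lcm of 2 and 1).
ΔG° = −nFE° = −(2)(96485)(+2.29) = -441,901 J = -441.9 kJ.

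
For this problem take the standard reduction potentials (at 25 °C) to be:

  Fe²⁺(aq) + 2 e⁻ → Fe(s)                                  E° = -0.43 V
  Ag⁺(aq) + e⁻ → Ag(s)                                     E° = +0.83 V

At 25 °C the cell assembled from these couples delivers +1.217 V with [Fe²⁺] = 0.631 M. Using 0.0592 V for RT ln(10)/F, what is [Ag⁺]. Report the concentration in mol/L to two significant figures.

Ag⁺/Ag is the cathode, Fe²⁺/Fe the anode: E°cell = +1.26 V, n = 2.
Overall reaction: 2 Ag⁺(aq) + Fe(s) → 2 Ag(s) + Fe²⁺(aq); Q = [Fe²⁺]^1/[Ag⁺]^2.
From E = E° − (0.0592/n) log Q: log Q = (E° − E)·n/0.0592 = (+1.26 − (+1.217))·2/0.0592 = 1.4527.
So 2·log[Ag⁺] = 1·log(0.631) − log Q = -0.2000 − (1.4527) = -1.6527; log[Ag⁺] = -1.6527 / 2 = -0.8264; [Ag⁺] = 10^(-0.8264) ≈ 0.15 M.

0.15 M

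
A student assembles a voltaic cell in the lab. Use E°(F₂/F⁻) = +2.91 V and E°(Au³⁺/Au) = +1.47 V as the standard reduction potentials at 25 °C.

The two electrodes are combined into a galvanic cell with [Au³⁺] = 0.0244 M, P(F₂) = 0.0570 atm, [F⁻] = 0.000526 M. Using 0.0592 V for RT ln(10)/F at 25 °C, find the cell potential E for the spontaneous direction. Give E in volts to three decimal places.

F₂/F⁻ is the cathode (higher E°), Au³⁺/Au the anode: E°cell = +2.91 − (+1.47) = +1.44 V, n = 6.
Overall: 3 F₂(g) + 2 Au(s) → 6 F⁻(aq) + 2 Au³⁺(aq)
Q = [F⁻]^6·[Au³⁺]^2 / (P(F₂)^3); log Q = -19.167.
E = E° − (0.0592/n) log Q = +1.44 − (0.0592/6)(-19.167) = +1.629 V.

+1.629 V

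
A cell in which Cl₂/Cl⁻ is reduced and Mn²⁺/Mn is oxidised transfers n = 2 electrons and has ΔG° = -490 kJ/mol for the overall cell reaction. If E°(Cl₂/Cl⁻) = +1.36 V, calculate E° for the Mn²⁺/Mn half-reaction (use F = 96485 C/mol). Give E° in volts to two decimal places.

-1.18 V

E°cell = −ΔG°/(nF) = −(-490×10³)/((2)(96485)) = +2.539 V.
Since Cl₂/Cl⁻ is the cathode and Mn²⁺/Mn the anode, E°cell = E°(Cl₂/Cl⁻) − E°(Mn²⁺/Mn).
So E°(Mn²⁺/Mn) = E°(Cl₂/Cl⁻) − E°cell = (+1.36) − (+2.539) = -1.18 V.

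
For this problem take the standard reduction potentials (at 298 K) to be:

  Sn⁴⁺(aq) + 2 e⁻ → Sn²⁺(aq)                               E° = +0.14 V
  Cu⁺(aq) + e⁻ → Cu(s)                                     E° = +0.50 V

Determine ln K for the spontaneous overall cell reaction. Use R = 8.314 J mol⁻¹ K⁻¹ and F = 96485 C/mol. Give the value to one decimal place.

28.0

Cathode: Cu⁺/Cu; anode: Sn⁴⁺/Sn²⁺. E°cell = (+0.50) − (+0.14) = +0.36 V, with n = 2.
ΔG° = −nFE° = −RT ln K, so ln K = nFE°/(RT) = (2)(96485)(+0.36) / ((8.314)(298)) = 28.039.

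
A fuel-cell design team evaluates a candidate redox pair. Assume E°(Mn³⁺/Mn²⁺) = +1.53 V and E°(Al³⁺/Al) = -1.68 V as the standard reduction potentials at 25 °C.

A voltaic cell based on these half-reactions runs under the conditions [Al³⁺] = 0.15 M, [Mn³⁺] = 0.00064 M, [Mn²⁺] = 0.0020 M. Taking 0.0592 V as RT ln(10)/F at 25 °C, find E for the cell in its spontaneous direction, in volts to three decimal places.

Mn³⁺/Mn²⁺ is the cathode (higher E°), Al³⁺/Al the anode: E°cell = +1.53 − (-1.68) = +3.21 V, n = 3.
Overall: 3 Mn³⁺(aq) + Al(s) → 3 Mn²⁺(aq) + Al³⁺(aq)
Q = [Mn²⁺]^3·[Al³⁺] / ([Mn³⁺]^3); log Q = 0.661.
E = E° − (0.0592/n) log Q = +3.21 − (0.0592/3)(0.661) = +3.197 V.

+3.197 V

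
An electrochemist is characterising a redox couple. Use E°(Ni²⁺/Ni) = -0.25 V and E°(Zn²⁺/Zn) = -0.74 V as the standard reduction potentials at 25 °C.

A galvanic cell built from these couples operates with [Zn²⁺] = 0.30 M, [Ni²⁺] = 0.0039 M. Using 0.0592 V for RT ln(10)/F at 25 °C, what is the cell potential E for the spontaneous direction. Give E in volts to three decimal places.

+0.434 V

Ni²⁺/Ni is the cathode (higher E°), Zn²⁺/Zn the anode: E°cell = -0.25 − (-0.74) = +0.49 V, n = 2.
Overall: Ni²⁺(aq) + Zn(s) → Ni(s) + Zn²⁺(aq)
Q = [Zn²⁺] / ([Ni²⁺]); log Q = 1.886.
E = E° − (0.0592/n) log Q = +0.49 − (0.0592/2)(1.886) = +0.434 V.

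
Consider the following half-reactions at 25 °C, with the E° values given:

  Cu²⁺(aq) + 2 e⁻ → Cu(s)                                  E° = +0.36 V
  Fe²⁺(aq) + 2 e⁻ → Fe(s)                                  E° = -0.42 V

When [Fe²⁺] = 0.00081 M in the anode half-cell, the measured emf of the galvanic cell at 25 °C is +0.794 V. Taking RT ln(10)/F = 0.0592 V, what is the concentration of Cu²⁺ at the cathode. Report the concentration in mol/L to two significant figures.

Cu²⁺/Cu is the cathode, Fe²⁺/Fe the anode: E°cell = +0.78 V, n = 2.
Overall reaction: Cu²⁺(aq) + Fe(s) → Cu(s) + Fe²⁺(aq); Q = [Fe²⁺]^1/[Cu²⁺]^1.
From E = E° − (0.0592/n) log Q: log Q = (E° − E)·n/0.0592 = (+0.78 − (+0.794))·2/0.0592 = -0.4730.
So 1·log[Cu²⁺] = 1·log(0.00081) − log Q = -3.0915 − (-0.4730) = -2.6185; [Cu²⁺] = 10^(-2.6185) ≈ 0.0024 M.

0.0024 M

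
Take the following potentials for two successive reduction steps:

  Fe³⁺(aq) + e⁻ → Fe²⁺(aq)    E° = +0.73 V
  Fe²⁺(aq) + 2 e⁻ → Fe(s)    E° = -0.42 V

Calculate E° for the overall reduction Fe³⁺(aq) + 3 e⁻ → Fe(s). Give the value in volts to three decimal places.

-0.037 V

Since ΔG° = −nFE° is additive over sequential reductions, n₃E°₃ = n₁E°₁ + n₂E°₂.
E°₃ = (1×+0.73 + 2×-0.42) / 3 = (-0.110) / 3 = -0.037 V.
E° values themselves are not directly additive — weighting by electron count is essential.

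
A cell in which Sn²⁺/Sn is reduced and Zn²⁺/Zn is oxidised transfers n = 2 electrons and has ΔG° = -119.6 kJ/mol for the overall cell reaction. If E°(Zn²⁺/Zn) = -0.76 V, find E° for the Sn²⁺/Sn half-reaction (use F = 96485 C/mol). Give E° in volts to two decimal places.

E°cell = −ΔG°/(nF) = −(-119.6×10³)/((2)(96485)) = +0.620 V.
Since Sn²⁺/Sn is the cathode and Zn²⁺/Zn the anode, E°cell = E°(Sn²⁺/Sn) − E°(Zn²⁺/Zn).
So E°(Sn²⁺/Sn) = E°cell + E°(Zn²⁺/Zn) = +0.620 + (-0.76) = -0.14 V.

-0.14 V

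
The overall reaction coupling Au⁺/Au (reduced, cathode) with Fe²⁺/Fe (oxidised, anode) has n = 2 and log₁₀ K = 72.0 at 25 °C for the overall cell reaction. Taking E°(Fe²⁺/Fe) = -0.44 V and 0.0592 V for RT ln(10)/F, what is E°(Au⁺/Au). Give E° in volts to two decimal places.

+1.69 V

E°cell = (0.0592/n)·log K = (0.0592/2)(72.0) = +2.131 V.
Since Au⁺/Au is the cathode and Fe²⁺/Fe the anode, E°cell = E°(Au⁺/Au) − E°(Fe²⁺/Fe).
So E°(Au⁺/Au) = E°cell + E°(Fe²⁺/Fe) = +2.131 + (-0.44) = +1.69 V.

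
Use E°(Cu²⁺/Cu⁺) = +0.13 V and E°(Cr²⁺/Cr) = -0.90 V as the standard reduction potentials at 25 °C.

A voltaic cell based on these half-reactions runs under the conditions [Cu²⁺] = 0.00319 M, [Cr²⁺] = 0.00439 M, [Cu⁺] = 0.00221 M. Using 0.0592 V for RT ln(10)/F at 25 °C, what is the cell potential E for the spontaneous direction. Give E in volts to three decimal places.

+1.109 V

Cu²⁺/Cu⁺ is the cathode (higher E°), Cr²⁺/Cr the anode: E°cell = +0.13 − (-0.90) = +1.03 V, n = 2.
Overall: 2 Cu²⁺(aq) + Cr(s) → 2 Cu⁺(aq) + Cr²⁺(aq)
Q = [Cu⁺]^2·[Cr²⁺] / ([Cu²⁺]^2); log Q = -2.676.
E = E° − (0.0592/n) log Q = +1.03 − (0.0592/2)(-2.676) = +1.109 V.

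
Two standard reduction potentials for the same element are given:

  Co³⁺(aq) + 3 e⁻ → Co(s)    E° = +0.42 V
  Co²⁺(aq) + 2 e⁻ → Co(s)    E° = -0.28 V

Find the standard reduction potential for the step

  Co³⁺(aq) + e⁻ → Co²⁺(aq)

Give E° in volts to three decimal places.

+1.820 V

Sequential free energies add, so n₃E°₃ = n₁E°₁ + n₂E°₂.
With n₃ = 3, and the known step contributing 2×(-0.28) V, the unknown satisfies 1·E° = 3×(+0.42) − 2×(-0.28) = +1.820.
E° = +1.820 / 1 = +1.820 V.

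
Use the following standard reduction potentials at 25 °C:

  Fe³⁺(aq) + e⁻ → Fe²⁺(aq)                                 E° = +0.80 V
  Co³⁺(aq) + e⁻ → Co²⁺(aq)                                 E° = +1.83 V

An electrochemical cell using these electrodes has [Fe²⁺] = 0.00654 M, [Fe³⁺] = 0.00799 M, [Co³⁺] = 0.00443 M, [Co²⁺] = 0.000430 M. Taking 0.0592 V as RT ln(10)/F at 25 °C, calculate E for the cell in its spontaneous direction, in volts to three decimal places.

+1.085 V

Co³⁺/Co²⁺ is the cathode (higher E°), Fe³⁺/Fe²⁺ the anode: E°cell = +1.83 − (+0.80) = +1.03 V, n = 1.
Overall: Co³⁺(aq) + Fe²⁺(aq) → Co²⁺(aq) + Fe³⁺(aq)
Q = [Co²⁺]·[Fe³⁺] / ([Co³⁺]·[Fe²⁺]); log Q = -0.926.
E = E° − (0.0592/n) log Q = +1.03 − (0.0592/1)(-0.926) = +1.085 V.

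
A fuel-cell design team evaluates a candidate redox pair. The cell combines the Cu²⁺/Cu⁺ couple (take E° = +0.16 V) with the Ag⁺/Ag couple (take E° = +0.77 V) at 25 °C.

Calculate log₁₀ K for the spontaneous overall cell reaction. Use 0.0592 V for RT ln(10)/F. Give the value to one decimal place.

Cathode: Ag⁺/Ag; anode: Cu²⁺/Cu⁺. E°cell = +0.61 V, n = 1.
log K = nE°cell / 0.0592 = (1)(+0.61) / 0.0592 = 10.3.

10.3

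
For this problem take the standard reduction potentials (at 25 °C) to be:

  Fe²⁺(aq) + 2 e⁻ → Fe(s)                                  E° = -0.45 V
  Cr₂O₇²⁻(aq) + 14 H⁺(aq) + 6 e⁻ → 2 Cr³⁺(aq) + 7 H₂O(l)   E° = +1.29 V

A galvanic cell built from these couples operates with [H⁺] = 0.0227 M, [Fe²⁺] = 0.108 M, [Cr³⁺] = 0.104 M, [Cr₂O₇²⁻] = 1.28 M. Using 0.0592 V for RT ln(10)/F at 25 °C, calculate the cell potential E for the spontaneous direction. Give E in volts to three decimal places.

+1.562 V

Cr₂O₇²⁻/Cr³⁺ is the cathode (higher E°), Fe²⁺/Fe the anode: E°cell = +1.29 − (-0.45) = +1.74 V, n = 6.
Overall: Cr₂O₇²⁻(aq) + 14 H⁺(aq) + 3 Fe(s) → 2 Cr³⁺(aq) + 7 H₂O(l) + 3 Fe²⁺(aq)
Q = [Cr³⁺]^2·[Fe²⁺]^3 / ([Cr₂O₇²⁻]·[H⁺]^14); log Q = 18.043.
E = E° − (0.0592/n) log Q = +1.74 − (0.0592/6)(18.043) = +1.562 V.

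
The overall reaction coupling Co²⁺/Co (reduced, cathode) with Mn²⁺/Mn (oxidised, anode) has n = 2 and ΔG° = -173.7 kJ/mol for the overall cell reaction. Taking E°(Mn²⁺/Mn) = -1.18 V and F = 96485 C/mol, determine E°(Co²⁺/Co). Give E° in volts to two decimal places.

E°cell = −ΔG°/(nF) = −(-173.7×10³)/((2)(96485)) = +0.900 V.
Since Co²⁺/Co is the cathode and Mn²⁺/Mn the anode, E°cell = E°(Co²⁺/Co) − E°(Mn²⁺/Mn).
So E°(Co²⁺/Co) = E°cell + E°(Mn²⁺/Mn) = +0.900 + (-1.18) = -0.28 V.

-0.28 V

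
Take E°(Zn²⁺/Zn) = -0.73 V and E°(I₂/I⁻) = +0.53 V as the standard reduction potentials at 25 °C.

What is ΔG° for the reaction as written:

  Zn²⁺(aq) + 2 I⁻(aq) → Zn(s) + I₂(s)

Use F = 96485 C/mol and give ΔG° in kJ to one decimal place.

+243.1 kJ

As written, Zn²⁺/Zn is reduced (cathode) and I₂/I⁻ is oxidised (anode), so E°cell = (-0.73) − (+0.53) = -1.26 V.
Balancing electrons gives n = 2.
ΔG° = −nFE° = −(2)(96485)(-1.26) = 243,142 J = +243.1 kJ.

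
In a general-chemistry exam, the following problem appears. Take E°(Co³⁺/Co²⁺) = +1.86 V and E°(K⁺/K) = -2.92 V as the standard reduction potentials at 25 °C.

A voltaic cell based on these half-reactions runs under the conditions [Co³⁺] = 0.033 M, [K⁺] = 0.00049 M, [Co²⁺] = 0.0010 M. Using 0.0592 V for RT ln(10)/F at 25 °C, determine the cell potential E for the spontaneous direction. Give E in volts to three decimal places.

Co³⁺/Co²⁺ is the cathode (higher E°), K⁺/K the anode: E°cell = +1.86 − (-2.92) = +4.78 V, n = 1.
Overall: Co³⁺(aq) + K(s) → Co²⁺(aq) + K⁺(aq)
Q = [Co²⁺]·[K⁺] / ([Co³⁺]); log Q = -4.828.
E = E° − (0.0592/n) log Q = +4.78 − (0.0592/1)(-4.828) = +5.066 V.

+5.066 V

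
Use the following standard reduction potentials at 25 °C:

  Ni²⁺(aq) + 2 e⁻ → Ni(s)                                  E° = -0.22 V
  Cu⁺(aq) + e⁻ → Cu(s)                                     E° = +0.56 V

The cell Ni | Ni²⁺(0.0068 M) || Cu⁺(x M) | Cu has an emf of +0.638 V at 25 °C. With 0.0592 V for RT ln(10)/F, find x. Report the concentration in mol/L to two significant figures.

0.00033 M

Cu⁺/Cu is the cathode, Ni²⁺/Ni the anode: E°cell = +0.78 V, n = 2.
Overall reaction: 2 Cu⁺(aq) + Ni(s) → 2 Cu(s) + Ni²⁺(aq); Q = [Ni²⁺]^1/[Cu⁺]^2.
From E = E° − (0.0592/n) log Q: log Q = (E° − E)·n/0.0592 = (+0.78 − (+0.638))·2/0.0592 = 4.7973.
So 2·log[Cu⁺] = 1·log(0.0068) − log Q = -2.1675 − (4.7973) = -6.9648; log[Cu⁺] = -6.9648 / 2 = -3.4824; [Cu⁺] = 10^(-3.4824) ≈ 0.00033 M.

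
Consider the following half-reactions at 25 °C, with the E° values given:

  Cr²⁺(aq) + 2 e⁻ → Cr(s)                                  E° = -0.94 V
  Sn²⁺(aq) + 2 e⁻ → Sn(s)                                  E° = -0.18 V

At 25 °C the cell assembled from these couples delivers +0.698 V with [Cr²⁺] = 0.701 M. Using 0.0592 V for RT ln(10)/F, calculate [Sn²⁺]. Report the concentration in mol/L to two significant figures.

Sn²⁺/Sn is the cathode, Cr²⁺/Cr the anode: E°cell = +0.76 V, n = 2.
Overall reaction: Sn²⁺(aq) + Cr(s) → Sn(s) + Cr²⁺(aq); Q = [Cr²⁺]^1/[Sn²⁺]^1.
From E = E° − (0.0592/n) log Q: log Q = (E° − E)·n/0.0592 = (+0.76 − (+0.698))·2/0.0592 = 2.0946.
So 1·log[Sn²⁺] = 1·log(0.701) − log Q = -0.1543 − (2.0946) = -2.2489; [Sn²⁺] = 10^(-2.2489) ≈ 0.0056 M.

0.0056 M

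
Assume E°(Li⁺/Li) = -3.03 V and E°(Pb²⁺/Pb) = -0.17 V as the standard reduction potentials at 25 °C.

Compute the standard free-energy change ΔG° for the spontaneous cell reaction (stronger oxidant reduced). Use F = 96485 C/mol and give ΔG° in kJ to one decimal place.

-551.9 kJ

Pb²⁺/Pb (E° = -0.17 V) is the cathode; Li⁺/Li (E° = -3.03 V) is the anode, so E°cell = +2.86 V.
Balancing electrons gives n = 2 (lcm of 2 and 1).
ΔG° = −nFE° = −(2)(96485)(+2.86) = -551,894 J = -551.9 kJ.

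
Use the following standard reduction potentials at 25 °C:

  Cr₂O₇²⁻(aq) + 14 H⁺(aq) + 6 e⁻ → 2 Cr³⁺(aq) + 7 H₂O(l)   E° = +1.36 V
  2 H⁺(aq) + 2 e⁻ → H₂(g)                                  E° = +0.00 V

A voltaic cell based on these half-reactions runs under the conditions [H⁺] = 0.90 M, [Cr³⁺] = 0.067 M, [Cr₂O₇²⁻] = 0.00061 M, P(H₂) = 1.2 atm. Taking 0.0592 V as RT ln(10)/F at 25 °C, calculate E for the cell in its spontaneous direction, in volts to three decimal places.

+1.350 V

Cr₂O₇²⁻/Cr³⁺ is the cathode (higher E°), H⁺/H₂ the anode: E°cell = +1.36 − (+0.00) = +1.36 V, n = 6.
Overall: Cr₂O₇²⁻(aq) + 8 H⁺(aq) + 3 H₂(g) → 2 Cr³⁺(aq) + 7 H₂O(l)
Q = [Cr³⁺]^2 / ([Cr₂O₇²⁻]·[H⁺]^8·P(H₂)^3); log Q = 0.995.
E = E° − (0.0592/n) log Q = +1.36 − (0.0592/6)(0.995) = +1.350 V.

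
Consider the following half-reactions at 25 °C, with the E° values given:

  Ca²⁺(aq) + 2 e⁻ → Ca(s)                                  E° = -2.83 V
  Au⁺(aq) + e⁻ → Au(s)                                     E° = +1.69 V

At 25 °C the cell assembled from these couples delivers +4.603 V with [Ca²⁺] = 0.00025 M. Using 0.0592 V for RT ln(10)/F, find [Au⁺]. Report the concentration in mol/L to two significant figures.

Au⁺/Au is the cathode, Ca²⁺/Ca the anode: E°cell = +4.52 V, n = 2.
Overall reaction: 2 Au⁺(aq) + Ca(s) → 2 Au(s) + Ca²⁺(aq); Q = [Ca²⁺]^1/[Au⁺]^2.
From E = E° − (0.0592/n) log Q: log Q = (E° − E)·n/0.0592 = (+4.52 − (+4.603))·2/0.0592 = -2.8041.
So 2·log[Au⁺] = 1·log(0.00025) − log Q = -3.6021 − (-2.8041) = -0.7980; log[Au⁺] = -0.7980 / 2 = -0.3990; [Au⁺] = 10^(-0.3990) ≈ 0.40 M.

0.40 M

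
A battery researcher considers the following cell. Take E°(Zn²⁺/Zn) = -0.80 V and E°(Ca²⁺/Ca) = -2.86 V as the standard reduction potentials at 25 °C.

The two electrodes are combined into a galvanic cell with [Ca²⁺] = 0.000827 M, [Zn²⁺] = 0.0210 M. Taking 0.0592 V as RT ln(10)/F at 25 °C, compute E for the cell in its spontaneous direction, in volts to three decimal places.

+2.102 V

Zn²⁺/Zn is the cathode (higher E°), Ca²⁺/Ca the anode: E°cell = -0.80 − (-2.86) = +2.06 V, n = 2.
Overall: Zn²⁺(aq) + Ca(s) → Zn(s) + Ca²⁺(aq)
Q = [Ca²⁺] / ([Zn²⁺]); log Q = -1.405.
E = E° − (0.0592/n) log Q = +2.06 − (0.0592/2)(-1.405) = +2.102 V.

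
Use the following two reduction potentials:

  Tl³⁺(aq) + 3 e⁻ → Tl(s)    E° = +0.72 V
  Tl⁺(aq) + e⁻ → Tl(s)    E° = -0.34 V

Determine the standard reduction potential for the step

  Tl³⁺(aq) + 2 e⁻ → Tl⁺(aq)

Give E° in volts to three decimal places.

Sequential free energies add, so n₃E°₃ = n₁E°₁ + n₂E°₂.
With n₃ = 3, and the known step contributing 1×(-0.34) V, the unknown satisfies 2·E° = 3×(+0.72) − 1×(-0.34) = +2.500.
E° = +2.500 / 2 = +1.250 V.

+1.250 V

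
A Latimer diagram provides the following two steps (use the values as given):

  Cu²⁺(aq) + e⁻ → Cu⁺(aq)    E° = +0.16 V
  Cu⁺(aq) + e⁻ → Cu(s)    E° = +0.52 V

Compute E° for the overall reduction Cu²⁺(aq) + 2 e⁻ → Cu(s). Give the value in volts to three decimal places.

+0.340 V

Since ΔG° = −nFE° is additive over sequential reductions, n₃E°₃ = n₁E°₁ + n₂E°₂.
E°₃ = (1×+0.16 + 1×+0.52) / 2 = (+0.680) / 2 = +0.340 V.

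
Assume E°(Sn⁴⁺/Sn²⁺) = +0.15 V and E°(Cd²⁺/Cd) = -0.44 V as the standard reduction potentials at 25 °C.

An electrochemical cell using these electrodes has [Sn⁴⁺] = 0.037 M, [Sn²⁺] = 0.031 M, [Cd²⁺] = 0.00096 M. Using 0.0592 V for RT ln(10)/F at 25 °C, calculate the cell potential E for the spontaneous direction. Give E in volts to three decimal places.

+0.682 V

Sn⁴⁺/Sn²⁺ is the cathode (higher E°), Cd²⁺/Cd the anode: E°cell = +0.15 − (-0.44) = +0.59 V, n = 2.
Overall: Sn⁴⁺(aq) + Cd(s) → Sn²⁺(aq) + Cd²⁺(aq)
Q = [Sn²⁺]·[Cd²⁺] / ([Sn⁴⁺]); log Q = -3.095.
E = E° − (0.0592/n) log Q = +0.59 − (0.0592/2)(-3.095) = +0.682 V.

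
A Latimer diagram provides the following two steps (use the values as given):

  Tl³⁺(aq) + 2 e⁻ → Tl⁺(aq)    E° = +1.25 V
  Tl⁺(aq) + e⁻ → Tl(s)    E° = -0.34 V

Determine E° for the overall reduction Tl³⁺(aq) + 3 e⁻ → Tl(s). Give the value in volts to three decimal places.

+0.720 V

Standard free energies of sequential steps add: ΔG°₃ = ΔG°₁ + ΔG°₂, so n₃E°₃ = n₁E°₁ + n₂E°₂.
E°₃ = (2×+1.25 + 1×-0.34) / 3 = (+2.160) / 3 = +0.720 V.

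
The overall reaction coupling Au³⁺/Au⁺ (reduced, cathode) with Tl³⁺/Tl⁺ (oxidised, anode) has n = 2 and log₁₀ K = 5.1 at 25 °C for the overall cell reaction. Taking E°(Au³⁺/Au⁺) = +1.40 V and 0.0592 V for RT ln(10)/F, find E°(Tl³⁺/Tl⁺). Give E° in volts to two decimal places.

E°cell = (0.0592/n)·log K = (0.0592/2)(5.1) = +0.151 V.
Since Au³⁺/Au⁺ is the cathode and Tl³⁺/Tl⁺ the anode, E°cell = E°(Au³⁺/Au⁺) − E°(Tl³⁺/Tl⁺).
So E°(Tl³⁺/Tl⁺) = E°(Au³⁺/Au⁺) − E°cell = (+1.40) − (+0.151) = +1.25 V.

+1.25 V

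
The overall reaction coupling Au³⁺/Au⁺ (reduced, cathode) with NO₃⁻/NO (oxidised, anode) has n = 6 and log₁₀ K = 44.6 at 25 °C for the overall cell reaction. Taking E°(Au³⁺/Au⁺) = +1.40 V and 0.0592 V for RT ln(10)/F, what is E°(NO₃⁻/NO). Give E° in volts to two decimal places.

+0.96 V

E°cell = (0.0592/n)·log K = (0.0592/6)(44.6) = +0.440 V.
Since Au³⁺/Au⁺ is the cathode and NO₃⁻/NO the anode, E°cell = E°(Au³⁺/Au⁺) − E°(NO₃⁻/NO).
So E°(NO₃⁻/NO) = E°(Au³⁺/Au⁺) − E°cell = (+1.40) − (+0.440) = +0.96 V.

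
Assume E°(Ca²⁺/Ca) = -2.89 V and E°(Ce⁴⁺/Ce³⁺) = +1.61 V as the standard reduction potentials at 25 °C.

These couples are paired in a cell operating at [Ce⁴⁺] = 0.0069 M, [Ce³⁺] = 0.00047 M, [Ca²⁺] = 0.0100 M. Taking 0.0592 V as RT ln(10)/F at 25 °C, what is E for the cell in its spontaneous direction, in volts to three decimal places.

Ce⁴⁺/Ce³⁺ is the cathode (higher E°), Ca²⁺/Ca the anode: E°cell = +1.61 − (-2.89) = +4.50 V, n = 2.
Overall: 2 Ce⁴⁺(aq) + Ca(s) → 2 Ce³⁺(aq) + Ca²⁺(aq)
Q = [Ce³⁺]^2·[Ca²⁺] / ([Ce⁴⁺]^2); log Q = -4.334.
E = E° − (0.0592/n) log Q = +4.50 − (0.0592/2)(-4.334) = +4.628 V.

+4.628 V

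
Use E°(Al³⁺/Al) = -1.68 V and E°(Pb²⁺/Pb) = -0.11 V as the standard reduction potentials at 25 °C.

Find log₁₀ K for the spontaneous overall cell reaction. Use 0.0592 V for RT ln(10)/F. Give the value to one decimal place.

Cathode: Pb²⁺/Pb; anode: Al³⁺/Al. E°cell = +1.57 V, n = 6.
log K = nE°cell / 0.0592 = (6)(+1.57) / 0.0592 = 159.1.

159.1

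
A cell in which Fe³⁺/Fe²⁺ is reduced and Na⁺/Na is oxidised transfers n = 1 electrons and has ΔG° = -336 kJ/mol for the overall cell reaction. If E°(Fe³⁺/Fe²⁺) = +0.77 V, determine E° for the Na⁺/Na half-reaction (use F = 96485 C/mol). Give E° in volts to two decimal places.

E°cell = −ΔG°/(nF) = −(-336×10³)/((1)(96485)) = +3.482 V.
Since Fe³⁺/Fe²⁺ is the cathode and Na⁺/Na the anode, E°cell = E°(Fe³⁺/Fe²⁺) − E°(Na⁺/Na).
So E°(Na⁺/Na) = E°(Fe³⁺/Fe²⁺) − E°cell = (+0.77) − (+3.482) = -2.71 V.

-2.71 V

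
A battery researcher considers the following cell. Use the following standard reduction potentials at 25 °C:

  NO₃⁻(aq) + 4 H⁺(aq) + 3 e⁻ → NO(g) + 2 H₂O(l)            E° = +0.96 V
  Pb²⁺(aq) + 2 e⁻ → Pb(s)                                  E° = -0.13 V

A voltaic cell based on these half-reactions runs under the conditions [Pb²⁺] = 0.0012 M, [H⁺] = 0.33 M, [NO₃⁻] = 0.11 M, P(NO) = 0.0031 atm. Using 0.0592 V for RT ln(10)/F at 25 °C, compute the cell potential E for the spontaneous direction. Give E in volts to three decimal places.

NO₃⁻/NO is the cathode (higher E°), Pb²⁺/Pb the anode: E°cell = +0.96 − (-0.13) = +1.09 V, n = 6.
Overall: 2 NO₃⁻(aq) + 8 H⁺(aq) + 3 Pb(s) → 2 NO(g) + 4 H₂O(l) + 3 Pb²⁺(aq)
Q = P(NO)^2·[Pb²⁺]^3 / ([NO₃⁻]^2·[H⁺]^8); log Q = -8.011.
E = E° − (0.0592/n) log Q = +1.09 − (0.0592/6)(-8.011) = +1.169 V.

+1.169 V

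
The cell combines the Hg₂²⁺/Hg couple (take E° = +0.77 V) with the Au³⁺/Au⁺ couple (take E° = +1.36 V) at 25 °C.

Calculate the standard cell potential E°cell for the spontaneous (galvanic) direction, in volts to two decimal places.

+0.59 V

The Au³⁺/Au⁺ couple has the higher reduction potential, so it is the cathode; Hg₂²⁺/Hg is oxidised at the anode.
E°cell = E°(cathode) − E°(anode) = (+1.36) − (+0.77) = +0.59 V.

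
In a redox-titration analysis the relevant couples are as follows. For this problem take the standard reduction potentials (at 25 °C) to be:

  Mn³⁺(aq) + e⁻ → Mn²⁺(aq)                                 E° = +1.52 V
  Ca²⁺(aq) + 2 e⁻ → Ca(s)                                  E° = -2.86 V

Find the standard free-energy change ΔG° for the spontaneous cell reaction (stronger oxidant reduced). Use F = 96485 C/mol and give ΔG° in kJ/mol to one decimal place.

-845.2 kJ/mol

Mn³⁺/Mn²⁺ (E° = +1.52 V) is the cathode; Ca²⁺/Ca (E° = -2.86 V) is the anode, so E°cell = +4.38 V.
Balancing electrons gives n = 2 (lcm of 1 and 2).
ΔG° = −nFE° = −(2)(96485)(+4.38) = -845,209 J = -845.2 kJ/mol.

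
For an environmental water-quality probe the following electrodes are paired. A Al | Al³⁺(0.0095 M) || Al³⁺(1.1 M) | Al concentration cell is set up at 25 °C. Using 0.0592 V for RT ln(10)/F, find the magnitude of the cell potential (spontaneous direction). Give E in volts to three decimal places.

+0.041 V

For a concentration cell E°cell = 0. The 1.1 M side is the cathode (reduction is favoured where [Al³⁺] is higher).
With n = 3, E = −(0.0592/3) log([Al³⁺]ₐₙ/[Al³⁺]꜀ₐₜ) = −(0.0592/3) log(0.0095/1.1) = −(0.0592/3)(-2.064) = +0.041 V.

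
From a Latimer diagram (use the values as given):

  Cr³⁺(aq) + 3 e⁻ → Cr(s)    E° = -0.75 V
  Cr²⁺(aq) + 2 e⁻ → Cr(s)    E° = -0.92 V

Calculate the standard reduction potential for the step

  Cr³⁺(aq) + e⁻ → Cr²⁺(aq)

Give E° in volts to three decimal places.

Sequential free energies add, so n₃E°₃ = n₁E°₁ + n₂E°₂.
With n₃ = 3, and the known step contributing 2×(-0.92) V, the unknown satisfies 1·E° = 3×(-0.75) − 2×(-0.92) = -0.410.
E° = -0.410 / 1 = -0.410 V.

-0.410 V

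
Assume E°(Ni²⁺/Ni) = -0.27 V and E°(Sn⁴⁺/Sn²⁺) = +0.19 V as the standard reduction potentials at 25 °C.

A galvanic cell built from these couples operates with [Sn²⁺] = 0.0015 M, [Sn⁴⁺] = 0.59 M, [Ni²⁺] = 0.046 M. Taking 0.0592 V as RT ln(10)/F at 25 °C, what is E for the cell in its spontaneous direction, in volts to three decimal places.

+0.576 V

Sn⁴⁺/Sn²⁺ is the cathode (higher E°), Ni²⁺/Ni the anode: E°cell = +0.19 − (-0.27) = +0.46 V, n = 2.
Overall: Sn⁴⁺(aq) + Ni(s) → Sn²⁺(aq) + Ni²⁺(aq)
Q = [Sn²⁺]·[Ni²⁺] / ([Sn⁴⁺]); log Q = -3.932.
E = E° − (0.0592/n) log Q = +0.46 − (0.0592/2)(-3.932) = +0.576 V.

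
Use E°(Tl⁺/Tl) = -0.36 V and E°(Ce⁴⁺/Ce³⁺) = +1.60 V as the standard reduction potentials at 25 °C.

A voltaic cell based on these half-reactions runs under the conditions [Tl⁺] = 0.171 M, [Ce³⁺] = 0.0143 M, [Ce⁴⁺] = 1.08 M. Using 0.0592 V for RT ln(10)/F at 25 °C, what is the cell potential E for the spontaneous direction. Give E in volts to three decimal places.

+2.117 V

Ce⁴⁺/Ce³⁺ is the cathode (higher E°), Tl⁺/Tl the anode: E°cell = +1.60 − (-0.36) = +1.96 V, n = 1.
Overall: Ce⁴⁺(aq) + Tl(s) → Ce³⁺(aq) + Tl⁺(aq)
Q = [Ce³⁺]·[Tl⁺] / ([Ce⁴⁺]); log Q = -2.645.
E = E° − (0.0592/n) log Q = +1.96 − (0.0592/1)(-2.645) = +2.117 V.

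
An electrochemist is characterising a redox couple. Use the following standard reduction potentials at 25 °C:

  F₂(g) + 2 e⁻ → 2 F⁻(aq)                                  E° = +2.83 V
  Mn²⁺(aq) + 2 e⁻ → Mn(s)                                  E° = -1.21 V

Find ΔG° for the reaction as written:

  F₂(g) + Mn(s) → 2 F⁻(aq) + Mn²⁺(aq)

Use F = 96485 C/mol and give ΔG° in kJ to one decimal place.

-779.6 kJ

As written, F₂/F⁻ is reduced (cathode) and Mn²⁺/Mn is oxidised (anode), so E°cell = (+2.83) − (-1.21) = +4.04 V.
Balancing electrons gives n = 2.
ΔG° = −nFE° = −(2)(96485)(+4.04) = -779,599 J = -779.6 kJ.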